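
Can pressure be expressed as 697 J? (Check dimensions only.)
No

pressure has SI base units: kg / (m * s^2)
J does NOT reduce to kg / (m * s^2); a valid unit for pressure would be e.g. Pa.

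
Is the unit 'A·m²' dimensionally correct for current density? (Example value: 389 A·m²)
No

current density has SI base units: A / m^2
A·m² does NOT reduce to A / m^2; a valid unit for current density would be e.g. A/m².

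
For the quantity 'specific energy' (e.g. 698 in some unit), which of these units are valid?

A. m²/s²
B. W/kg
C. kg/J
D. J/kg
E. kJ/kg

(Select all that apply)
A, D, E

specific energy has SI base units: m^2 / s^2

Checking each option against m^2 / s^2:
  A. m²/s²: ✓ matches
  B. W/kg: ✗ does not match
  C. kg/J: ✗ does not match
  D. J/kg: ✓ matches
  E. kJ/kg: ✓ matches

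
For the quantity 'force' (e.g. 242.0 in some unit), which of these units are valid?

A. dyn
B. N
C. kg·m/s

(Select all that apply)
A, B

force has SI base units: kg * m / s^2

Checking each option against kg * m / s^2:
  A. dyn: ✓ matches
  B. N: ✓ matches
  C. kg·m/s: ✗ does not match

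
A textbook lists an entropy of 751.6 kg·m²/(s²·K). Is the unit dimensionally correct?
Yes

entropy has SI base units: kg * m^2 / (s^2 * K)
kg·m²/(s²·K) reduces to the same SI base units, so it is a valid unit for entropy.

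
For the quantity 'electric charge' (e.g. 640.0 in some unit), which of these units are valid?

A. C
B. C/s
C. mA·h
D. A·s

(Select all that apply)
A, C, D

electric charge has SI base units: A * s

Checking each option against A * s:
  A. C: ✓ matches
  B. C/s: ✗ does not match
  C. mA·h: ✓ matches
  D. A·s: ✓ matches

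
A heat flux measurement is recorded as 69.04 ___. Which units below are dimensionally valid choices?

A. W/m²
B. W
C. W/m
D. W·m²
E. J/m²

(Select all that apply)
A

heat flux has SI base units: kg / s^3

Checking each option against kg / s^3:
  A. W/m²: ✓ matches
  B. W: ✗ does not match
  C. W/m: ✗ does not match
  D. W·m²: ✗ does not match
  E. J/m²: ✗ does not match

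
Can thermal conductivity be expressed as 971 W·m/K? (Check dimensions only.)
No

thermal conductivity has SI base units: kg * m / (s^3 * K)
W·m/K does NOT reduce to kg * m / (s^3 * K); a valid unit for thermal conductivity would be e.g. W/(m·K).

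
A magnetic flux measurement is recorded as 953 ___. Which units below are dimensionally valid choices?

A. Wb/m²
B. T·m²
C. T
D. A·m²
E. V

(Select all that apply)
B

magnetic flux has SI base units: kg * m^2 / (A * s^2)

Checking each option against kg * m^2 / (A * s^2):
  A. Wb/m²: ✗ does not match
  B. T·m²: ✓ matches
  C. T: ✗ does not match
  D. A·m²: ✗ does not match
  E. V: ✗ does not match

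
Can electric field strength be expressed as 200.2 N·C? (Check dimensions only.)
No

electric field strength has SI base units: kg * m / (A * s^3)
N·C does NOT reduce to kg * m / (A * s^3); a valid unit for electric field strength would be e.g. V/m.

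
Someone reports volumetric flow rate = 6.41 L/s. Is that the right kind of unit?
Yes

volumetric flow rate has SI base units: m^3 / s
L/s reduces to the same SI base units, so it is a valid unit for volumetric flow rate.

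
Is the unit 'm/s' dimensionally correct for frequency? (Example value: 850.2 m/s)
No

frequency has SI base units: 1 / s
m/s does NOT reduce to 1 / s; a valid unit for frequency would be e.g. Hz.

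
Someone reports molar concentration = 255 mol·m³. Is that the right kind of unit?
No

molar concentration has SI base units: mol / m^3
mol·m³ does NOT reduce to mol / m^3; a valid unit for molar concentration would be e.g. mol/m³.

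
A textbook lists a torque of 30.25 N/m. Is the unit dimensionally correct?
No

torque has SI base units: kg * m^2 / s^2
N/m does NOT reduce to kg * m^2 / s^2; a valid unit for torque would be e.g. N·m.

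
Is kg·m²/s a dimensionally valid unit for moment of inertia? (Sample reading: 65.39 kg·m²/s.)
No

moment of inertia has SI base units: kg * m^2
kg·m²/s does NOT reduce to kg * m^2; a valid unit for moment of inertia would be e.g. kg·m².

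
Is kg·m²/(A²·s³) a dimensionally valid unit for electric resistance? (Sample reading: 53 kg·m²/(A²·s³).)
Yes

electric resistance has SI base units: kg * m^2 / (A^2 * s^3)
kg·m²/(A²·s³) reduces to the same SI base units, so it is a valid unit for electric resistance.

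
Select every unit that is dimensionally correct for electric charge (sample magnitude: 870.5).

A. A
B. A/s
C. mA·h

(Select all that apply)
C

electric charge has SI base units: A * s

Checking each option against A * s:
  A. A: ✗ does not match
  B. A/s: ✗ does not match
  C. mA·h: ✓ matches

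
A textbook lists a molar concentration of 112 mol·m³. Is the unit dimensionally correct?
No

molar concentration has SI base units: mol / m^3
mol·m³ does NOT reduce to mol / m^3; a valid unit for molar concentration would be e.g. mol/m³.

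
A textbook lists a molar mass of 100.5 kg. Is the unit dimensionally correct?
No

molar mass has SI base units: kg / mol
kg does NOT reduce to kg / mol; a valid unit for molar mass would be e.g. kg/mol.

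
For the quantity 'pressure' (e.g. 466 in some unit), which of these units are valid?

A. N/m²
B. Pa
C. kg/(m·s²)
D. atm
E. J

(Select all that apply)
A, B, C, D

pressure has SI base units: kg / (m * s^2)

Checking each option against kg / (m * s^2):
  A. N/m²: ✓ matches
  B. Pa: ✓ matches
  C. kg/(m·s²): ✓ matches
  D. atm: ✓ matches
  E. J: ✗ does not match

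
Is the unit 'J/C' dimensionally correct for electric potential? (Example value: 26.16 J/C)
Yes

electric potential has SI base units: kg * m^2 / (A * s^3)
J/C reduces to the same SI base units, so it is a valid unit for electric potential.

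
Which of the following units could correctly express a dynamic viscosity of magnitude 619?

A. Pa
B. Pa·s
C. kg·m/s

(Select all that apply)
B

dynamic viscosity has SI base units: kg / (m * s)

Checking each option against kg / (m * s):
  A. Pa: ✗ does not match
  B. Pa·s: ✓ matches
  C. kg·m/s: ✗ does not match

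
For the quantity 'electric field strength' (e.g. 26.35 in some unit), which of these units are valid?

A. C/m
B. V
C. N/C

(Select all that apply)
C

electric field strength has SI base units: kg * m / (A * s^3)

Checking each option against kg * m / (A * s^3):
  A. C/m: ✗ does not match
  B. V: ✗ does not match
  C. N/C: ✓ matches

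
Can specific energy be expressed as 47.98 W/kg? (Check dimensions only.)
No

specific energy has SI base units: m^2 / s^2
W/kg does NOT reduce to m^2 / s^2; a valid unit for specific energy would be e.g. J/kg.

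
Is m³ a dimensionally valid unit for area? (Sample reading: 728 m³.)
No

area has SI base units: m^2
m³ does NOT reduce to m^2; a valid unit for area would be e.g. m².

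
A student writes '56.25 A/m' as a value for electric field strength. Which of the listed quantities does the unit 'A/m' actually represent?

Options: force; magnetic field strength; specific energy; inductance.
magnetic field strength

electric field strength should have units dimensionally equivalent to kg * m / (A * s^3) (e.g. V/m).
The given unit 'A/m' reduces to A / m. Of the listed options, that is the dimensionality of magnetic field strength.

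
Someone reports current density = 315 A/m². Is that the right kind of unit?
Yes

current density has SI base units: A / m^2
A/m² reduces to the same SI base units, so it is a valid unit for current density.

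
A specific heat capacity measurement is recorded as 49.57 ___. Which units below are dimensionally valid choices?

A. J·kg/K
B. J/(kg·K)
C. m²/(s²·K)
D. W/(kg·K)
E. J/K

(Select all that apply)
B, C

specific heat capacity has SI base units: m^2 / (s^2 * K)

Checking each option against m^2 / (s^2 * K):
  A. J·kg/K: ✗ does not match
  B. J/(kg·K): ✓ matches
  C. m²/(s²·K): ✓ matches
  D. W/(kg·K): ✗ does not match
  E. J/K: ✗ does not match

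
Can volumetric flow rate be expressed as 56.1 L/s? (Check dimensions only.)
Yes

volumetric flow rate has SI base units: m^3 / s
L/s reduces to the same SI base units, so it is a valid unit for volumetric flow rate.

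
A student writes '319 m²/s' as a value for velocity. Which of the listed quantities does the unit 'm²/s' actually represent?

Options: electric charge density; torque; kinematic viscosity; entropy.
kinematic viscosity

velocity should have units dimensionally equivalent to m / s (e.g. m/s).
The given unit 'm²/s' reduces to m^2 / s. Of the listed options, that is the dimensionality of kinematic viscosity.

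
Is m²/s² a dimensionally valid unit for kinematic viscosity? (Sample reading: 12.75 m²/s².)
No

kinematic viscosity has SI base units: m^2 / s
m²/s² does NOT reduce to m^2 / s; a valid unit for kinematic viscosity would be e.g. m²/s.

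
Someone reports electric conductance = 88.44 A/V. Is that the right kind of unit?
Yes

electric conductance has SI base units: A^2 * s^3 / (kg * m^2)
A/V reduces to the same SI base units, so it is a valid unit for electric conductance.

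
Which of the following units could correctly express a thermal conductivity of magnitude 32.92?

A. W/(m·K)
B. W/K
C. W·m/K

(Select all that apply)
A

thermal conductivity has SI base units: kg * m / (s^3 * K)

Checking each option against kg * m / (s^3 * K):
  A. W/(m·K): ✓ matches
  B. W/K: ✗ does not match
  C. W·m/K: ✗ does not match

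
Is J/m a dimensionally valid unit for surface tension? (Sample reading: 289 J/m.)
No

surface tension has SI base units: kg / s^2
J/m does NOT reduce to kg / s^2; a valid unit for surface tension would be e.g. N/m.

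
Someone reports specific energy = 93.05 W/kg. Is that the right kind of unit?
No

specific energy has SI base units: m^2 / s^2
W/kg does NOT reduce to m^2 / s^2; a valid unit for specific energy would be e.g. J/kg.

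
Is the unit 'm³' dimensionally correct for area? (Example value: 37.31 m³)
No

area has SI base units: m^2
m³ does NOT reduce to m^2; a valid unit for area would be e.g. m².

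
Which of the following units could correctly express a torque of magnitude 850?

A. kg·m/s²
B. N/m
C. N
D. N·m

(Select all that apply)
D

torque has SI base units: kg * m^2 / s^2

Checking each option against kg * m^2 / s^2:
  A. kg·m/s²: ✗ does not match
  B. N/m: ✗ does not match
  C. N: ✗ does not match
  D. N·m: ✓ matches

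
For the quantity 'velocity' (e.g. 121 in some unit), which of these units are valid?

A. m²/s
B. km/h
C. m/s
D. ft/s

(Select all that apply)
B, C, D

velocity has SI base units: m / s

Checking each option against m / s:
  A. m²/s: ✗ does not match
  B. km/h: ✓ matches
  C. m/s: ✓ matches
  D. ft/s: ✓ matches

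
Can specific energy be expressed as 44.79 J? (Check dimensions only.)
No

specific energy has SI base units: m^2 / s^2
J does NOT reduce to m^2 / s^2; a valid unit for specific energy would be e.g. J/kg.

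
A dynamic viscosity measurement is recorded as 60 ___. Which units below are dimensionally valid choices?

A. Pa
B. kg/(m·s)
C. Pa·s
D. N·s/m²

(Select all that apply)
B, C, D

dynamic viscosity has SI base units: kg / (m * s)

Checking each option against kg / (m * s):
  A. Pa: ✗ does not match
  B. kg/(m·s): ✓ matches
  C. Pa·s: ✓ matches
  D. N·s/m²: ✓ matches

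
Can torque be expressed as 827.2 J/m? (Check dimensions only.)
No

torque has SI base units: kg * m^2 / s^2
J/m does NOT reduce to kg * m^2 / s^2; a valid unit for torque would be e.g. N·m.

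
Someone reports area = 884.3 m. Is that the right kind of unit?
No

area has SI base units: m^2
m does NOT reduce to m^2; a valid unit for area would be e.g. m².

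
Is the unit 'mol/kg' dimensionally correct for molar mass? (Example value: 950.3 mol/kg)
No

molar mass has SI base units: kg / mol
mol/kg does NOT reduce to kg / mol; a valid unit for molar mass would be e.g. kg/mol.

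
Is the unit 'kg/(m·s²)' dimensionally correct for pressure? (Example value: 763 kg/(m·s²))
Yes

pressure has SI base units: kg / (m * s^2)
kg/(m·s²) reduces to the same SI base units, so it is a valid unit for pressure.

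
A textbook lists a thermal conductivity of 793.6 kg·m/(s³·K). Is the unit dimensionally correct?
Yes

thermal conductivity has SI base units: kg * m / (s^3 * K)
kg·m/(s³·K) reduces to the same SI base units, so it is a valid unit for thermal conductivity.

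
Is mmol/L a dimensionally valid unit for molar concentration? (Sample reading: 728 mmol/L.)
Yes

molar concentration has SI base units: mol / m^3
mmol/L reduces to the same SI base units, so it is a valid unit for molar concentration.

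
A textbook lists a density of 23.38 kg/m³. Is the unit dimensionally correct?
Yes

density has SI base units: kg / m^3
kg/m³ reduces to the same SI base units, so it is a valid unit for density.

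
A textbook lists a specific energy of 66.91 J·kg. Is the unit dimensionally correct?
No

specific energy has SI base units: m^2 / s^2
J·kg does NOT reduce to m^2 / s^2; a valid unit for specific energy would be e.g. J/kg.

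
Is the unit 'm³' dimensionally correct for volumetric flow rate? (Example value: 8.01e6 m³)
No

volumetric flow rate has SI base units: m^3 / s
m³ does NOT reduce to m^3 / s; a valid unit for volumetric flow rate would be e.g. m³/s.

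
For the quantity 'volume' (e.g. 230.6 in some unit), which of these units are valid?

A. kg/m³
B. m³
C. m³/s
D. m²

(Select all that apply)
B

volume has SI base units: m^3

Checking each option against m^3:
  A. kg/m³: ✗ does not match
  B. m³: ✓ matches
  C. m³/s: ✗ does not match
  D. m²: ✗ does not match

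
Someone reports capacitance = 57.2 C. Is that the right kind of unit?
No

capacitance has SI base units: A^2 * s^4 / (kg * m^2)
C does NOT reduce to A^2 * s^4 / (kg * m^2); a valid unit for capacitance would be e.g. F.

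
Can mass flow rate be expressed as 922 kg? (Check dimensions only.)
No

mass flow rate has SI base units: kg / s
kg does NOT reduce to kg / s; a valid unit for mass flow rate would be e.g. kg/s.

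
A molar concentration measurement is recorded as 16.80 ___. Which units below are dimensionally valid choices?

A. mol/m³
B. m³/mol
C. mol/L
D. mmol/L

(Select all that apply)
A, C, D

molar concentration has SI base units: mol / m^3

Checking each option against mol / m^3:
  A. mol/m³: ✓ matches
  B. m³/mol: ✗ does not match
  C. mol/L: ✓ matches
  D. mmol/L: ✓ matches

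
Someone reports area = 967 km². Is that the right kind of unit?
Yes

area has SI base units: m^2
km² reduces to the same SI base units, so it is a valid unit for area.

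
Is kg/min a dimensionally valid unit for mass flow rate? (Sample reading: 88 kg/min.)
Yes

mass flow rate has SI base units: kg / s
kg/min reduces to the same SI base units, so it is a valid unit for mass flow rate.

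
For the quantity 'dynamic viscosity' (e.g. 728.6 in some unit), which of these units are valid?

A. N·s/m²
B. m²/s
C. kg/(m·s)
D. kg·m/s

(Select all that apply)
A, C

dynamic viscosity has SI base units: kg / (m * s)

Checking each option against kg / (m * s):
  A. N·s/m²: ✓ matches
  B. m²/s: ✗ does not match
  C. kg/(m·s): ✓ matches
  D. kg·m/s: ✗ does not match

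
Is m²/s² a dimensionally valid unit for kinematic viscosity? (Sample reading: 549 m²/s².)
No

kinematic viscosity has SI base units: m^2 / s
m²/s² does NOT reduce to m^2 / s; a valid unit for kinematic viscosity would be e.g. m²/s.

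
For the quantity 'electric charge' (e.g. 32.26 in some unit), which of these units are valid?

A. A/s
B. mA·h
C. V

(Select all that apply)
B

electric charge has SI base units: A * s

Checking each option against A * s:
  A. A/s: ✗ does not match
  B. mA·h: ✓ matches
  C. V: ✗ does not match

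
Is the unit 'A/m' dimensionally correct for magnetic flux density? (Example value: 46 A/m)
No

magnetic flux density has SI base units: kg / (A * s^2)
A/m does NOT reduce to kg / (A * s^2); a valid unit for magnetic flux density would be e.g. T.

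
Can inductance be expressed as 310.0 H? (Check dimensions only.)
Yes

inductance has SI base units: kg * m^2 / (A^2 * s^2)
H reduces to the same SI base units, so it is a valid unit for inductance.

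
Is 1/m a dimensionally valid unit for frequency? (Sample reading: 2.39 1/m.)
No

frequency has SI base units: 1 / s
1/m does NOT reduce to 1 / s; a valid unit for frequency would be e.g. Hz.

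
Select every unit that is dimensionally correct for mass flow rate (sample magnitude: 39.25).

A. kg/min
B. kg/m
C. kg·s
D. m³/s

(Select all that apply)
A

mass flow rate has SI base units: kg / s

Checking each option against kg / s:
  A. kg/min: ✓ matches
  B. kg/m: ✗ does not match
  C. kg·s: ✗ does not match
  D. m³/s: ✗ does not match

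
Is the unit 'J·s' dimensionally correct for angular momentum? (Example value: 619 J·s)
Yes

angular momentum has SI base units: kg * m^2 / s
J·s reduces to the same SI base units, so it is a valid unit for angular momentum.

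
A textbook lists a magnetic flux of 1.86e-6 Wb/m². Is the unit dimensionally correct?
No

magnetic flux has SI base units: kg * m^2 / (A * s^2)
Wb/m² does NOT reduce to kg * m^2 / (A * s^2); a valid unit for magnetic flux would be e.g. Wb.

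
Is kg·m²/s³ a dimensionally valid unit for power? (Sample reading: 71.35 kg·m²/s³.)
Yes

power has SI base units: kg * m^2 / s^3
kg·m²/s³ reduces to the same SI base units, so it is a valid unit for power.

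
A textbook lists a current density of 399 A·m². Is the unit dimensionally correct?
No

current density has SI base units: A / m^2
A·m² does NOT reduce to A / m^2; a valid unit for current density would be e.g. A/m².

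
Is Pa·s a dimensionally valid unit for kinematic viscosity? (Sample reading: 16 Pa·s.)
No

kinematic viscosity has SI base units: m^2 / s
Pa·s does NOT reduce to m^2 / s; a valid unit for kinematic viscosity would be e.g. m²/s.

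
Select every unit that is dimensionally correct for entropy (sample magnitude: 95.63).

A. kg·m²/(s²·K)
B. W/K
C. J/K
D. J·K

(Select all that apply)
A, C

entropy has SI base units: kg * m^2 / (s^2 * K)

Checking each option against kg * m^2 / (s^2 * K):
  A. kg·m²/(s²·K): ✓ matches
  B. W/K: ✗ does not match
  C. J/K: ✓ matches
  D. J·K: ✗ does not match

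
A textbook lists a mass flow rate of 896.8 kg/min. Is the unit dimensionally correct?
Yes

mass flow rate has SI base units: kg / s
kg/min reduces to the same SI base units, so it is a valid unit for mass flow rate.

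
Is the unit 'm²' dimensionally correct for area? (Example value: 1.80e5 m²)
Yes

area has SI base units: m^2
m² reduces to the same SI base units, so it is a valid unit for area.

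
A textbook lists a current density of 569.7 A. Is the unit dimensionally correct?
No

current density has SI base units: A / m^2
A does NOT reduce to A / m^2; a valid unit for current density would be e.g. A/m².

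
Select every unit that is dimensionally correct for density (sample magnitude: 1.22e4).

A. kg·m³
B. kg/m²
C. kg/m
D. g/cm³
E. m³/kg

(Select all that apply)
D

density has SI base units: kg / m^3

Checking each option against kg / m^3:
  A. kg·m³: ✗ does not match
  B. kg/m²: ✗ does not match
  C. kg/m: ✗ does not match
  D. g/cm³: ✓ matches
  E. m³/kg: ✗ does not match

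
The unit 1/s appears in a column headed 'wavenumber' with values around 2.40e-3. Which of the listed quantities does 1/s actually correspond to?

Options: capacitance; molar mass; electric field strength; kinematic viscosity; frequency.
frequency

wavenumber should have units dimensionally equivalent to 1 / m (e.g. 1/m).
The given unit '1/s' reduces to 1 / s. Of the listed options, that is the dimensionality of frequency.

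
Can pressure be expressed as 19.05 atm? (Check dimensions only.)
Yes

pressure has SI base units: kg / (m * s^2)
atm reduces to the same SI base units, so it is a valid unit for pressure.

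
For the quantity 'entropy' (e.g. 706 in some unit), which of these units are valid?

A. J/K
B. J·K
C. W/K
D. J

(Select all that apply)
A

entropy has SI base units: kg * m^2 / (s^2 * K)

Checking each option against kg * m^2 / (s^2 * K):
  A. J/K: ✓ matches
  B. J·K: ✗ does not match
  C. W/K: ✗ does not match
  D. J: ✗ does not match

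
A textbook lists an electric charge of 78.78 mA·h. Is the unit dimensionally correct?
Yes

electric charge has SI base units: A * s
mA·h reduces to the same SI base units, so it is a valid unit for electric charge.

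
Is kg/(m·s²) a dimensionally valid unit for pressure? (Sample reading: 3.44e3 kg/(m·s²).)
Yes

pressure has SI base units: kg / (m * s^2)
kg/(m·s²) reduces to the same SI base units, so it is a valid unit for pressure.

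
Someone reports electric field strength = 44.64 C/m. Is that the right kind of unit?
No

electric field strength has SI base units: kg * m / (A * s^3)
C/m does NOT reduce to kg * m / (A * s^3); a valid unit for electric field strength would be e.g. V/m.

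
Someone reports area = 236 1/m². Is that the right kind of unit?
No

area has SI base units: m^2
1/m² does NOT reduce to m^2; a valid unit for area would be e.g. m².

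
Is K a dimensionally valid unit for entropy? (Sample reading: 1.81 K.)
No

entropy has SI base units: kg * m^2 / (s^2 * K)
K does NOT reduce to kg * m^2 / (s^2 * K); a valid unit for entropy would be e.g. J/K.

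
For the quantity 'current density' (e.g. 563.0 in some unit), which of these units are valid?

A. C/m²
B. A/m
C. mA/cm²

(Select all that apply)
C

current density has SI base units: A / m^2

Checking each option against A / m^2:
  A. C/m²: ✗ does not match
  B. A/m: ✗ does not match
  C. mA/cm²: ✓ matches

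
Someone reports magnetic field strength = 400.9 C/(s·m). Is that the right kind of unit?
Yes

magnetic field strength has SI base units: A / m
C/(s·m) reduces to the same SI base units, so it is a valid unit for magnetic field strength.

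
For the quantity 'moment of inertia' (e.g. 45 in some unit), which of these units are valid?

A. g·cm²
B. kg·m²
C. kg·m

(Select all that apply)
A, B

moment of inertia has SI base units: kg * m^2

Checking each option against kg * m^2:
  A. g·cm²: ✓ matches
  B. kg·m²: ✓ matches
  C. kg·m: ✗ does not match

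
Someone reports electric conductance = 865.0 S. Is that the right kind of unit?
Yes

electric conductance has SI base units: A^2 * s^3 / (kg * m^2)
S reduces to the same SI base units, so it is a valid unit for electric conductance.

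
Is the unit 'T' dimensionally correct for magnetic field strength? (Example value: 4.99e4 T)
No

magnetic field strength has SI base units: A / m
T does NOT reduce to A / m; a valid unit for magnetic field strength would be e.g. A/m.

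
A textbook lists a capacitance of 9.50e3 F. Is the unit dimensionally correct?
Yes

capacitance has SI base units: A^2 * s^4 / (kg * m^2)
F reduces to the same SI base units, so it is a valid unit for capacitance.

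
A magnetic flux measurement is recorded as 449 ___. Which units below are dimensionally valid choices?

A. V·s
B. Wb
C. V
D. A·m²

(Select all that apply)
A, B

magnetic flux has SI base units: kg * m^2 / (A * s^2)

Checking each option against kg * m^2 / (A * s^2):
  A. V·s: ✓ matches
  B. Wb: ✓ matches
  C. V: ✗ does not match
  D. A·m²: ✗ does not match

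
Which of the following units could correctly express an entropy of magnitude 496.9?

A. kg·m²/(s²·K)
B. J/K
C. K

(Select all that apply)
A, B

entropy has SI base units: kg * m^2 / (s^2 * K)

Checking each option against kg * m^2 / (s^2 * K):
  A. kg·m²/(s²·K): ✓ matches
  B. J/K: ✓ matches
  C. K: ✗ does not match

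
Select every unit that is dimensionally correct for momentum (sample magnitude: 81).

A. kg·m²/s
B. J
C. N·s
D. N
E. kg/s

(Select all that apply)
C

momentum has SI base units: kg * m / s

Checking each option against kg * m / s:
  A. kg·m²/s: ✗ does not match
  B. J: ✗ does not match
  C. N·s: ✓ matches
  D. N: ✗ does not match
  E. kg/s: ✗ does not match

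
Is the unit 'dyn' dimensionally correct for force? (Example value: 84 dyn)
Yes

force has SI base units: kg * m / s^2
dyn reduces to the same SI base units, so it is a valid unit for force.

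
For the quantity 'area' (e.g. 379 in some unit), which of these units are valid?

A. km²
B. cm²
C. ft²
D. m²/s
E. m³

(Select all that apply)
A, B, C

area has SI base units: m^2

Checking each option against m^2:
  A. km²: ✓ matches
  B. cm²: ✓ matches
  C. ft²: ✓ matches
  D. m²/s: ✗ does not match
  E. m³: ✗ does not match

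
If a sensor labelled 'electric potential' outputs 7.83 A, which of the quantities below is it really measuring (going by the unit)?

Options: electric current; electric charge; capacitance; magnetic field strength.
electric current

electric potential should have units dimensionally equivalent to kg * m^2 / (A * s^3) (e.g. V).
The given unit 'A' reduces to A. Of the listed options, that is the dimensionality of electric current.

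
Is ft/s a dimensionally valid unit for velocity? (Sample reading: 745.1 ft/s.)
Yes

velocity has SI base units: m / s
ft/s reduces to the same SI base units, so it is a valid unit for velocity.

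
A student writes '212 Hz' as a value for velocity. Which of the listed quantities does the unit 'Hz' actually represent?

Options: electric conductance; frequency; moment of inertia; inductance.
frequency

velocity should have units dimensionally equivalent to m / s (e.g. m/s).
The given unit 'Hz' reduces to 1 / s. Of the listed options, that is the dimensionality of frequency.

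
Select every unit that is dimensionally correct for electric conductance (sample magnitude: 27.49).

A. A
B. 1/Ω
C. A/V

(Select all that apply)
B, C

electric conductance has SI base units: A^2 * s^3 / (kg * m^2)

Checking each option against A^2 * s^3 / (kg * m^2):
  A. A: ✗ does not match
  B. 1/Ω: ✓ matches
  C. A/V: ✓ matches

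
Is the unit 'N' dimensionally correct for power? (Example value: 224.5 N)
No

power has SI base units: kg * m^2 / s^3
N does NOT reduce to kg * m^2 / s^3; a valid unit for power would be e.g. W.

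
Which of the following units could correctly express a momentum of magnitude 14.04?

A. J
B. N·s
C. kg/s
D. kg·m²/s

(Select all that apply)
B

momentum has SI base units: kg * m / s

Checking each option against kg * m / s:
  A. J: ✗ does not match
  B. N·s: ✓ matches
  C. kg/s: ✗ does not match
  D. kg·m²/s: ✗ does not match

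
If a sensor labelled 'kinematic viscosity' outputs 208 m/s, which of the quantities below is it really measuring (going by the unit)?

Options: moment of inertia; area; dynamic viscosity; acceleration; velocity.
velocity

kinematic viscosity should have units dimensionally equivalent to m^2 / s (e.g. m²/s).
The given unit 'm/s' reduces to m / s. Of the listed options, that is the dimensionality of velocity.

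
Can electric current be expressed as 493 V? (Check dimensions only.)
No

electric current has SI base units: A
V does NOT reduce to A; a valid unit for electric current would be e.g. A.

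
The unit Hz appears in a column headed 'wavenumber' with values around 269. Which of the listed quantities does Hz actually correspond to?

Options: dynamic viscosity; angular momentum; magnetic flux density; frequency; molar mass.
frequency

wavenumber should have units dimensionally equivalent to 1 / m (e.g. 1/m).
The given unit 'Hz' reduces to 1 / s. Of the listed options, that is the dimensionality of frequency.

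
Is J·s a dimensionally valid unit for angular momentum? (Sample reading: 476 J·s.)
Yes

angular momentum has SI base units: kg * m^2 / s
J·s reduces to the same SI base units, so it is a valid unit for angular momentum.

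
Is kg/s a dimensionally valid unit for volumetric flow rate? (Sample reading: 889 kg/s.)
No

volumetric flow rate has SI base units: m^3 / s
kg/s does NOT reduce to m^3 / s; a valid unit for volumetric flow rate would be e.g. m³/s.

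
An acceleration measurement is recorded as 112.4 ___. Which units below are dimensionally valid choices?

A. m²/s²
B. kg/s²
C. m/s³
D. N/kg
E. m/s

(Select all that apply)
D

acceleration has SI base units: m / s^2

Checking each option against m / s^2:
  A. m²/s²: ✗ does not match
  B. kg/s²: ✗ does not match
  C. m/s³: ✗ does not match
  D. N/kg: ✓ matches
  E. m/s: ✗ does not match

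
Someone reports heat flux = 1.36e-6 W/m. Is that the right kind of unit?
No

heat flux has SI base units: kg / s^3
W/m does NOT reduce to kg / s^3; a valid unit for heat flux would be e.g. W/m².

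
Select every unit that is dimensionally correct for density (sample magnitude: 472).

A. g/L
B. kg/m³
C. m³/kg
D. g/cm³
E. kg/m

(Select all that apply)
A, B, D

density has SI base units: kg / m^3

Checking each option against kg / m^3:
  A. g/L: ✓ matches
  B. kg/m³: ✓ matches
  C. m³/kg: ✗ does not match
  D. g/cm³: ✓ matches
  E. kg/m: ✗ does not match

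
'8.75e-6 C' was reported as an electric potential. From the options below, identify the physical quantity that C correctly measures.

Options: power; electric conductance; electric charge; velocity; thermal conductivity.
electric charge

electric potential should have units dimensionally equivalent to kg * m^2 / (A * s^3) (e.g. V).
The given unit 'C' reduces to A * s. Of the listed options, that is the dimensionality of electric charge.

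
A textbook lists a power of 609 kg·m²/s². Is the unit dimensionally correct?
No

power has SI base units: kg * m^2 / s^3
kg·m²/s² does NOT reduce to kg * m^2 / s^3; a valid unit for power would be e.g. W.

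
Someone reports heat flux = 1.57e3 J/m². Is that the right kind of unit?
No

heat flux has SI base units: kg / s^3
J/m² does NOT reduce to kg / s^3; a valid unit for heat flux would be e.g. W/m².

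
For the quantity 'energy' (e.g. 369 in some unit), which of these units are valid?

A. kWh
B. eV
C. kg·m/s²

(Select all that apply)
A, B

energy has SI base units: kg * m^2 / s^2

Checking each option against kg * m^2 / s^2:
  A. kWh: ✓ matches
  B. eV: ✓ matches
  C. kg·m/s²: ✗ does not match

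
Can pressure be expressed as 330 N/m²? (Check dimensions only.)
Yes

pressure has SI base units: kg / (m * s^2)
N/m² reduces to the same SI base units, so it is a valid unit for pressure.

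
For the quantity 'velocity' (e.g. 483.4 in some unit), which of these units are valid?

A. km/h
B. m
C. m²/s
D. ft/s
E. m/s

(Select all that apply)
A, D, E

velocity has SI base units: m / s

Checking each option against m / s:
  A. km/h: ✓ matches
  B. m: ✗ does not match
  C. m²/s: ✗ does not match
  D. ft/s: ✓ matches
  E. m/s: ✓ matches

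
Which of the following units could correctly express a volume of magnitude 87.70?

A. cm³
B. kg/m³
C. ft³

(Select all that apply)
A, C

volume has SI base units: m^3

Checking each option against m^3:
  A. cm³: ✓ matches
  B. kg/m³: ✗ does not match
  C. ft³: ✓ matches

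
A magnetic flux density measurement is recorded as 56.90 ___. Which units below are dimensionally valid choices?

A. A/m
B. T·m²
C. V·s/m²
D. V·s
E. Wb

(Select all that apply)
C

magnetic flux density has SI base units: kg / (A * s^2)

Checking each option against kg / (A * s^2):
  A. A/m: ✗ does not match
  B. T·m²: ✗ does not match
  C. V·s/m²: ✓ matches
  D. V·s: ✗ does not match
  E. Wb: ✗ does not match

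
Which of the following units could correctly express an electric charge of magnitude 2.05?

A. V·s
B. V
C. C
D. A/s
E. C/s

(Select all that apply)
C

electric charge has SI base units: A * s

Checking each option against A * s:
  A. V·s: ✗ does not match
  B. V: ✗ does not match
  C. C: ✓ matches
  D. A/s: ✗ does not match
  E. C/s: ✗ does not match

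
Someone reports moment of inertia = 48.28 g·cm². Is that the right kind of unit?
Yes

moment of inertia has SI base units: kg * m^2
g·cm² reduces to the same SI base units, so it is a valid unit for moment of inertia.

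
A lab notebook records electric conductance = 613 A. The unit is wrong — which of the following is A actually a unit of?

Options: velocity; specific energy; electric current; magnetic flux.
electric current

electric conductance should have units dimensionally equivalent to A^2 * s^3 / (kg * m^2) (e.g. S).
The given unit 'A' reduces to A. Of the listed options, that is the dimensionality of electric current.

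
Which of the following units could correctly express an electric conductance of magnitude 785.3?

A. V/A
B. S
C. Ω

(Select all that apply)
B

electric conductance has SI base units: A^2 * s^3 / (kg * m^2)

Checking each option against A^2 * s^3 / (kg * m^2):
  A. V/A: ✗ does not match
  B. S: ✓ matches
  C. Ω: ✗ does not match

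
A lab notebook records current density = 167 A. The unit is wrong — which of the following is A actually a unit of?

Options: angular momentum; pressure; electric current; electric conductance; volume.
electric current

current density should have units dimensionally equivalent to A / m^2 (e.g. A/m²).
The given unit 'A' reduces to A. Of the listed options, that is the dimensionality of electric current.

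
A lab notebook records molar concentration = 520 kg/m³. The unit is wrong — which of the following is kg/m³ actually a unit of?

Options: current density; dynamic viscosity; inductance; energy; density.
density

molar concentration should have units dimensionally equivalent to mol / m^3 (e.g. mol/m³).
The given unit 'kg/m³' reduces to kg / m^3. Of the listed options, that is the dimensionality of density.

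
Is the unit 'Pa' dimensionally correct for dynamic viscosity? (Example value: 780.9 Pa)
No

dynamic viscosity has SI base units: kg / (m * s)
Pa does NOT reduce to kg / (m * s); a valid unit for dynamic viscosity would be e.g. Pa·s.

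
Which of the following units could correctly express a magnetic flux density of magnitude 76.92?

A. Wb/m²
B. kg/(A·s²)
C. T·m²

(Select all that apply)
A, B

magnetic flux density has SI base units: kg / (A * s^2)

Checking each option against kg / (A * s^2):
  A. Wb/m²: ✓ matches
  B. kg/(A·s²): ✓ matches
  C. T·m²: ✗ does not match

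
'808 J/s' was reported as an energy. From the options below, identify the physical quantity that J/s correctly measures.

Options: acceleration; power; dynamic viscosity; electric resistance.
power

energy should have units dimensionally equivalent to kg * m^2 / s^2 (e.g. J).
The given unit 'J/s' reduces to kg * m^2 / s^3. Of the listed options, that is the dimensionality of power.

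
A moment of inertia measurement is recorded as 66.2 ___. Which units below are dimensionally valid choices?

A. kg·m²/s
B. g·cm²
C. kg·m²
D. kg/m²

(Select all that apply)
B, C

moment of inertia has SI base units: kg * m^2

Checking each option against kg * m^2:
  A. kg·m²/s: ✗ does not match
  B. g·cm²: ✓ matches
  C. kg·m²: ✓ matches
  D. kg/m²: ✗ does not match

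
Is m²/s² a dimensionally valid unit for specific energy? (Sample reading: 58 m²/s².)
Yes

specific energy has SI base units: m^2 / s^2
m²/s² reduces to the same SI base units, so it is a valid unit for specific energy.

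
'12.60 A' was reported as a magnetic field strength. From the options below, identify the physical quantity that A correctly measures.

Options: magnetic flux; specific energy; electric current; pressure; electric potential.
electric current

magnetic field strength should have units dimensionally equivalent to A / m (e.g. A/m).
The given unit 'A' reduces to A. Of the listed options, that is the dimensionality of electric current.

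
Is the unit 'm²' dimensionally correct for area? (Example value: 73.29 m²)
Yes

area has SI base units: m^2
m² reduces to the same SI base units, so it is a valid unit for area.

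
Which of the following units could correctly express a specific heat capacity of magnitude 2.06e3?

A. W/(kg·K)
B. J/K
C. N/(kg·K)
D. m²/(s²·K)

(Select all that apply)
D

specific heat capacity has SI base units: m^2 / (s^2 * K)

Checking each option against m^2 / (s^2 * K):
  A. W/(kg·K): ✗ does not match
  B. J/K: ✗ does not match
  C. N/(kg·K): ✗ does not match
  D. m²/(s²·K): ✓ matches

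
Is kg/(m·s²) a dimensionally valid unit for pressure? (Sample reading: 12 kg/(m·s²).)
Yes

pressure has SI base units: kg / (m * s^2)
kg/(m·s²) reduces to the same SI base units, so it is a valid unit for pressure.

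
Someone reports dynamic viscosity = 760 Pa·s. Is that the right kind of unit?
Yes

dynamic viscosity has SI base units: kg / (m * s)
Pa·s reduces to the same SI base units, so it is a valid unit for dynamic viscosity.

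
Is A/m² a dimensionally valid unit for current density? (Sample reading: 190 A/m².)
Yes

current density has SI base units: A / m^2
A/m² reduces to the same SI base units, so it is a valid unit for current density.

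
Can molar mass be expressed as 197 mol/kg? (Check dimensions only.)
No

molar mass has SI base units: kg / mol
mol/kg does NOT reduce to kg / mol; a valid unit for molar mass would be e.g. kg/mol.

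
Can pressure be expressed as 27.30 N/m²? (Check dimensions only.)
Yes

pressure has SI base units: kg / (m * s^2)
N/m² reduces to the same SI base units, so it is a valid unit for pressure.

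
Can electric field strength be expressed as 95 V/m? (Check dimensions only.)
Yes

electric field strength has SI base units: kg * m / (A * s^3)
V/m reduces to the same SI base units, so it is a valid unit for electric field strength.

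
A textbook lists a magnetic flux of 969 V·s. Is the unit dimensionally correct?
Yes

magnetic flux has SI base units: kg * m^2 / (A * s^2)
V·s reduces to the same SI base units, so it is a valid unit for magnetic flux.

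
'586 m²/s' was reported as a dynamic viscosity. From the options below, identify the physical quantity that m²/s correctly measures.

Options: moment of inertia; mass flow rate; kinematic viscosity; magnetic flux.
kinematic viscosity

dynamic viscosity should have units dimensionally equivalent to kg / (m * s) (e.g. Pa·s).
The given unit 'm²/s' reduces to m^2 / s. Of the listed options, that is the dimensionality of kinematic viscosity.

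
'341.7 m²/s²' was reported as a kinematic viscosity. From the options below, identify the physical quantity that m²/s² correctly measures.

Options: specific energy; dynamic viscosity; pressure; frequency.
specific energy

kinematic viscosity should have units dimensionally equivalent to m^2 / s (e.g. m²/s).
The given unit 'm²/s²' reduces to m^2 / s^2. Of the listed options, that is the dimensionality of specific energy.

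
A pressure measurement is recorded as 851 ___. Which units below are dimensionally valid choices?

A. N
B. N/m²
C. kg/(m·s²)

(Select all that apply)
B, C

pressure has SI base units: kg / (m * s^2)

Checking each option against kg / (m * s^2):
  A. N: ✗ does not match
  B. N/m²: ✓ matches
  C. kg/(m·s²): ✓ matches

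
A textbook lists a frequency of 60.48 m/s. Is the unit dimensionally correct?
No

frequency has SI base units: 1 / s
m/s does NOT reduce to 1 / s; a valid unit for frequency would be e.g. Hz.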